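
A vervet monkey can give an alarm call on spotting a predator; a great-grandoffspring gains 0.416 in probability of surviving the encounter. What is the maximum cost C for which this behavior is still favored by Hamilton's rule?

0.052

r to a great-grandoffspring = 0.125 (three parent–offspring links: r = (1/2)^3 = 1/8).
Hamilton's rule: n·r·B > C, so the trait is favored while C < n·r·B = 1·0.125·0.416 = 0.052.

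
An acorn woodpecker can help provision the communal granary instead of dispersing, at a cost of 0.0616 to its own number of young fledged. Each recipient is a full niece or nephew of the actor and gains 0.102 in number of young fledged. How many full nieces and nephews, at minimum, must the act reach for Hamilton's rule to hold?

3

r to a full niece or nephew = 1/4 (full aunt/uncle↔niece/nephew: two paths of length 3 through the shared grandparent pair: r = 2·(1/2)^3 = 1/4).
Hamilton's rule: n·r·B > C  ⇒  n > C/(r·B) = 0.0616/(0.25·0.102) = 2.416.
The smallest integer exceeding 2.416 is 3.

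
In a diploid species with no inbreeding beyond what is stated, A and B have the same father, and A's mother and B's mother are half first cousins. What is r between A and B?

Independent pedigree routes through distinct common ancestors add.
A and B are related in two ways: half-sibs through their shared father (r = 1/4) and half second cousins through their mothers (r = 1/64).
r = 1/4 + 1/64 = 0.265625.

0.265625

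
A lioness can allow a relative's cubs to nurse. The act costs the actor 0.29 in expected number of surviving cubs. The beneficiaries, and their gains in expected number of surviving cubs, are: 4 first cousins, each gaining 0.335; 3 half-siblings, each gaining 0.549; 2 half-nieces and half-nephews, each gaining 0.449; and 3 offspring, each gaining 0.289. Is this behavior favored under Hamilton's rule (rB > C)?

Hamilton's rule: the trait is favored when the sum of r·B over every recipient exceeds the actor's cost C.
r to a first cousin = 0.125 (first cousins share one grandparent pair — two paths of length 4: r = 2·(1/2)^4 = 1/8).
r to a half-sibling = 1/4 (half-sibs share one parent — one path of length 2: r = (1/2)^2 = 1/4).
r to a half-niece or half-nephew = 0.125 (half-aunt/uncle↔niece/nephew: one path of length 3: r = (1/2)^3 = 1/8).
r to an offspring = 1/2 (one parent–offspring link: r = (1/2)^1 = 1/2).
Summing one r·B term per recipient: 4·0.125·0.335 + 3·0.25·0.549 + 2·0.125·0.449 + 3·0.5·0.289 = 1.125.
1.125 > 0.29: the indirect benefit exceeds the cost.

Yes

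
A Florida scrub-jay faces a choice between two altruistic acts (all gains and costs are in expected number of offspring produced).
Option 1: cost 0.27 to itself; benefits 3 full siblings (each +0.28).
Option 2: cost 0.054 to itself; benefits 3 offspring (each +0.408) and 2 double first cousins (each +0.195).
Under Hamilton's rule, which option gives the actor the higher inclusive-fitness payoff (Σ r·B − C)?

Option 1: r to a full sibling = 0.5.
Option 1: Σ r·B − C = (3·0.5·0.28) − 0.27 = 0.15.
Option 2: r to an offspring = 0.5.
Option 2: r to a double first cousin = 0.25.
Option 2: Σ r·B − C = (3·0.5·0.408 + 2·0.25·0.195) − 0.054 = 0.6555.
Option 2 has the higher net inclusive-fitness payoff.

Option 2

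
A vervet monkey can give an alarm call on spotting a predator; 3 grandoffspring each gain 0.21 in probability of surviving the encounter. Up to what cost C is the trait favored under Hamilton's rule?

0.1575

r to a grandoffspring = 1/4 (two parent–offspring links: r = (1/2)^2 = 1/4).
Hamilton's rule: n·r·B > C, so the trait is favored while C < n·r·B = 3·0.25·0.21 = 0.1575.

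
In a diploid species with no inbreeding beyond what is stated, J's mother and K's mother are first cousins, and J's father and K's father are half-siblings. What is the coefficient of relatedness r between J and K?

0.09375

Wright's path rule: contributions from independent ancestry routes add.
J and K are related in two ways: second cousins through their mothers (r = 1/32) and half first cousins through their fathers (r = 1/16).
r = 1/32 + 1/16 = 3/32 = 0.09375.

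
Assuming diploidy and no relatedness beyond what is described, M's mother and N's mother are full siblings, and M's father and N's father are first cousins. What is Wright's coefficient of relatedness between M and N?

Independent pedigree routes through distinct common ancestors add.
M and N are related in two ways: first cousins through their mothers (r = 1/8) and second cousins through their fathers (r = 1/32).
r = 1/8 + 1/32 = 0.15625.

0.15625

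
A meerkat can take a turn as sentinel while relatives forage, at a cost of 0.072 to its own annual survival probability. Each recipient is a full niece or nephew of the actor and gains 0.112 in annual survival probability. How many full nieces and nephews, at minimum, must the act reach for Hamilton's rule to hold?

3

r to a full niece or nephew = 1/4 (full aunt/uncle↔niece/nephew: two paths of length 3 through the shared grandparent pair: r = 2·(1/2)^3 = 1/4).
Hamilton's rule: n·r·B > C  ⇒  n > C/(r·B) = 0.072/(0.25·0.112) = 2.571.
The smallest integer exceeding 2.571 is 3.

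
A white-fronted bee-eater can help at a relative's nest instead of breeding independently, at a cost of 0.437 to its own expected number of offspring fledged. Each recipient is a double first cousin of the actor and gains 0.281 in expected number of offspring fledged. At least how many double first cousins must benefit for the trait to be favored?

r to a double first cousin = 1/4 (double first cousins share both grandparent pairs — four paths of length 4: r = 4·(1/2)^4 = 1/4).
Hamilton's rule: n·r·B > C  ⇒  n > C/(r·B) = 0.437/(0.25·0.281) = 6.221.
The smallest integer exceeding 6.221 is 7.

7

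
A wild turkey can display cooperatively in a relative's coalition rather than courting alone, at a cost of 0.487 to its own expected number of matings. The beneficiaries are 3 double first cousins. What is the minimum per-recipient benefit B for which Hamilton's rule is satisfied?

r to a double first cousin = 1/4 (double first cousins share both grandparent pairs — four paths of length 4: r = 4·(1/2)^4 = 1/4).
Hamilton's rule with n recipients of equal r: n·r·B > C, so B > C/(n·r) = 0.487/(3·0.25) = 0.6493.

0.6493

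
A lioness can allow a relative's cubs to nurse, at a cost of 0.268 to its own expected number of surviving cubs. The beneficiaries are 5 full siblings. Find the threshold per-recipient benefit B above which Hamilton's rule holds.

r to a full sibling = 1/2 (full sibs share both parents — two paths of length 2: r = 2·(1/2)^2 = 1/2).
Hamilton's rule with n recipients of equal r: n·r·B > C, so B > C/(n·r) = 0.268/(5·0.5) = 0.1072.

0.1072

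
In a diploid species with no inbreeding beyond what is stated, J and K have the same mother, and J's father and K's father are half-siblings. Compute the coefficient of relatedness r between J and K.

0.3125

Wright's path rule: contributions from independent ancestry routes add.
J and K are related in two ways: half-sibs through their shared mother (r = 1/4) and half first cousins through their fathers (r = 1/16).
r = 1/4 + 1/16 = 0.3125.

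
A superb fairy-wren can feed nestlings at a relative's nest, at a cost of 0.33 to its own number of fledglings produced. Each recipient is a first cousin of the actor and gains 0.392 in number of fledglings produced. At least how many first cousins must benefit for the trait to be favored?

7

r to a first cousin = 1/8 (first cousins share one grandparent pair — two paths of length 4: r = 2·(1/2)^4 = 1/8).
Hamilton's rule: n·r·B > C  ⇒  n > C/(r·B) = 0.33/(0.125·0.392) = 6.735.
The smallest integer exceeding 6.735 is 7.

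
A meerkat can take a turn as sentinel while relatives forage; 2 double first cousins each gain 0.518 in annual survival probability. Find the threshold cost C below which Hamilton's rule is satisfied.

r to a double first cousin = 0.25 (double first cousins share both grandparent pairs — four paths of length 4: r = 4·(1/2)^4 = 1/4).
Hamilton's rule: n·r·B > C, so the trait is favored while C < n·r·B = 2·0.25·0.518 = 0.259.

0.259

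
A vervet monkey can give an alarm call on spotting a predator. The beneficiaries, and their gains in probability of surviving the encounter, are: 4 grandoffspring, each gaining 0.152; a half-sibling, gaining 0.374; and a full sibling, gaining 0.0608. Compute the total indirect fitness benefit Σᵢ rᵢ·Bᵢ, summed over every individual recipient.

r to a grandoffspring = 0.25 (two parent–offspring links: r = (1/2)^2 = 1/4).
r to a half-sibling = 1/4 (half-sibs share one parent — one path of length 2: r = (1/2)^2 = 1/4).
r to a full sibling = 0.5 (full sibs share both parents — two paths of length 2: r = 2·(1/2)^2 = 1/2).
Summing one r·B term per recipient: 4·0.25·0.152 + 1·0.25·0.374 + 1·0.5·0.0608 = 0.2759.

0.2759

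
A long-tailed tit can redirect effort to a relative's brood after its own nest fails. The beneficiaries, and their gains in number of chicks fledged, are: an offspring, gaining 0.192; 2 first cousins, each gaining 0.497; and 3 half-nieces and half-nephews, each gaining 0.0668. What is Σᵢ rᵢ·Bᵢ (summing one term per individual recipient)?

0.2453

r to an offspring = 0.5 (one parent–offspring link: r = (1/2)^1 = 1/2).
r to a first cousin = 0.125 (first cousins share one grandparent pair — two paths of length 4: r = 2·(1/2)^4 = 1/8).
r to a half-niece or half-nephew = 1/8 (half-aunt/uncle↔niece/nephew: one path of length 3: r = (1/2)^3 = 1/8).
Summing one r·B term per recipient: 1·0.5·0.192 + 2·0.125·0.497 + 3·0.125·0.0668 = 0.2453.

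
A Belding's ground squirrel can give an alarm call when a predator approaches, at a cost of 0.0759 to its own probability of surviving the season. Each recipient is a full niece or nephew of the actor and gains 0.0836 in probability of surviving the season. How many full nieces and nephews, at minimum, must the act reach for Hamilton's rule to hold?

r to a full niece or nephew = 0.25 (full aunt/uncle↔niece/nephew: two paths of length 3 through the shared grandparent pair: r = 2·(1/2)^3 = 1/4).
Hamilton's rule: n·r·B > C  ⇒  n > C/(r·B) = 0.0759/(0.25·0.0836) = 3.632.
The smallest integer exceeding 3.632 is 4.

4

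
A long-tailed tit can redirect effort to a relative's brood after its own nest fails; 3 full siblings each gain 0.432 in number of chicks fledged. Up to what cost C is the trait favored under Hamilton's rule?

r to a full sibling = 0.5 (full sibs share both parents — two paths of length 2: r = 2·(1/2)^2 = 1/2).
Hamilton's rule: n·r·B > C, so the trait is favored while C < n·r·B = 3·0.5·0.432 = 0.648.

0.648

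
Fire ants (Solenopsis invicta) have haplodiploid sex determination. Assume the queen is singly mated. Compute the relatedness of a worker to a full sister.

Haplodiploid full sisters inherit their father's entire haploid genome identically (contributing 1/2) and on average half of their mother's contribution (1/2 · 1/2 = 1/4); r = 1/2 + 1/4 = 3/4.

0.75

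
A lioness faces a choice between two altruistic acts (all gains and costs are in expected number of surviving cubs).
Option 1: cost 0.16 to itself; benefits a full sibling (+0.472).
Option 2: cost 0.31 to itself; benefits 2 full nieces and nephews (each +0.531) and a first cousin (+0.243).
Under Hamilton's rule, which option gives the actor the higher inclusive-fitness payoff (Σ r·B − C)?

Option 1: r to a full sibling = 0.5.
Option 1: Σ r·B − C = (1·0.5·0.472) − 0.16 = 0.076.
Option 2: r to a full niece or nephew = 0.25.
Option 2: r to a first cousin = 0.125.
Option 2: Σ r·B − C = (2·0.25·0.531 + 1·0.125·0.243) − 0.31 = -0.014125.
Option 1 has the higher net inclusive-fitness payoff.

Option 1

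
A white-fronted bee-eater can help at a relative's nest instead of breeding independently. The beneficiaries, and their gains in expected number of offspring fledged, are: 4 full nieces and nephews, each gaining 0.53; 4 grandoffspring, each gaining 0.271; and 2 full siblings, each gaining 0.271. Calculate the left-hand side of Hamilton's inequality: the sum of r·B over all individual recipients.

r to a full niece or nephew = 0.25 (full aunt/uncle↔niece/nephew: two paths of length 3 through the shared grandparent pair: r = 2·(1/2)^3 = 1/4).
r to a grandoffspring = 0.25 (two parent–offspring links: r = (1/2)^2 = 1/4).
r to a full sibling = 1/2 (full sibs share both parents — two paths of length 2: r = 2·(1/2)^2 = 1/2).
Summing one r·B term per recipient: 4·0.25·0.53 + 4·0.25·0.271 + 2·0.5·0.271 = 1.072.

1.072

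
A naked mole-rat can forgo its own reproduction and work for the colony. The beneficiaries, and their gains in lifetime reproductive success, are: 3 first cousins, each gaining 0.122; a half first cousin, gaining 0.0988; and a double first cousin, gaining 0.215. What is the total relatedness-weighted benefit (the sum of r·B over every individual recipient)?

r to a first cousin = 0.125 (first cousins share one grandparent pair — two paths of length 4: r = 2·(1/2)^4 = 1/8).
r to a half first cousin = 1/16 (half first cousins share one grandparent — one path of length 4: r = (1/2)^4 = 1/16).
r to a double first cousin = 1/4 (double first cousins share both grandparent pairs — four paths of length 4: r = 4·(1/2)^4 = 1/4).
Summing one r·B term per recipient: 3·0.125·0.122 + 1·0.0625·0.0988 + 1·0.25·0.215 = 0.105675.

0.105675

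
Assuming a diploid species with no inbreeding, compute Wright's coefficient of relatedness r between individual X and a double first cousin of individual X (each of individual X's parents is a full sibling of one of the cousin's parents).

0.25

Each parent–offspring link contributes a factor of 1/2, and independent paths through distinct common ancestors add.
Double first cousins share both grandparent pairs — four paths of length 4: r = 4·(1/2)^4 = 1/4.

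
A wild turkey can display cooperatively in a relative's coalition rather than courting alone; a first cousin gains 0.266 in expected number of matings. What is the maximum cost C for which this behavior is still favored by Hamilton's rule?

0.03325

r to a first cousin = 1/8 (first cousins share one grandparent pair — two paths of length 4: r = 2·(1/2)^4 = 1/8).
Hamilton's rule: n·r·B > C, so the trait is favored while C < n·r·B = 1·0.125·0.266 = 0.03325.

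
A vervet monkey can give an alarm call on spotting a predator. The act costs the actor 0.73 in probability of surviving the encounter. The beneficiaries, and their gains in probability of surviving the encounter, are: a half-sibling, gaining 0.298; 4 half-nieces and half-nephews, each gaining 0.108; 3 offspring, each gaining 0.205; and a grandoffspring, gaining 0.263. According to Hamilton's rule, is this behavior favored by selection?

Hamilton's rule: the trait is favored when the sum of r·B over every recipient exceeds the actor's cost C.
r to a half-sibling = 0.25 (half-sibs share one parent — one path of length 2: r = (1/2)^2 = 1/4).
r to a half-niece or half-nephew = 0.125 (half-aunt/uncle↔niece/nephew: one path of length 3: r = (1/2)^3 = 1/8).
r to an offspring = 0.5 (one parent–offspring link: r = (1/2)^1 = 1/2).
r to a grandoffspring = 0.25 (two parent–offspring links: r = (1/2)^2 = 1/4).
Summing one r·B term per recipient: 1·0.25·0.298 + 4·0.125·0.108 + 3·0.5·0.205 + 1·0.25·0.263 = 0.50175.
0.50175 < 0.73: the indirect benefit is less than the cost.

No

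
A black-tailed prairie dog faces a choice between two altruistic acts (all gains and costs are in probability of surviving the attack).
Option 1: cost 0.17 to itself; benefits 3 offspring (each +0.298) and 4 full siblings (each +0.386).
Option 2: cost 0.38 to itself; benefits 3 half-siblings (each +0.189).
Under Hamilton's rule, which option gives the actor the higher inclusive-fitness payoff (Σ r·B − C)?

Option 1: r to an offspring = 0.5.
Option 1: r to a full sibling = 0.5.
Option 1: Σ r·B − C = (3·0.5·0.298 + 4·0.5·0.386) − 0.17 = 1.049.
Option 2: r to a half-sibling = 0.25.
Option 2: Σ r·B − C = (3·0.25·0.189) − 0.38 = -0.23825.
Option 1 has the higher net inclusive-fitness payoff.

Option 1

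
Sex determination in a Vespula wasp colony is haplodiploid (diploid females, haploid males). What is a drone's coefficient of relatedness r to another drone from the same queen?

0.5

Haploid brothers each carry a random half of the queen's diploid genome, so on average they share half: r = 1/2.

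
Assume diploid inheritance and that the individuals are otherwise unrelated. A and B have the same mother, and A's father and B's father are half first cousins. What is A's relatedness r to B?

With two independent routes of shared ancestry, r is the sum of the two contributions.
A and B are related in two ways: half-sibs through their shared mother (r = 1/4) and half second cousins through their fathers (r = 1/64).
r = 1/4 + 1/64 = 0.265625.

0.265625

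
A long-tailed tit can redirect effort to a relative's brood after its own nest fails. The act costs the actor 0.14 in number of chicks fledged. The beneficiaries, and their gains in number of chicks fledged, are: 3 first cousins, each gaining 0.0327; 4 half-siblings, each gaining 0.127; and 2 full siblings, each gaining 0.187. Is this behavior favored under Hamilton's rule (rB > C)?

Hamilton's rule: the trait is favored when the sum of r·B over every recipient exceeds the actor's cost C.
r to a first cousin = 0.125 (first cousins share one grandparent pair — two paths of length 4: r = 2·(1/2)^4 = 1/8).
r to a half-sibling = 1/4 (half-sibs share one parent — one path of length 2: r = (1/2)^2 = 1/4).
r to a full sibling = 0.5 (full sibs share both parents — two paths of length 2: r = 2·(1/2)^2 = 1/2).
Summing one r·B term per recipient: 3·0.125·0.0327 + 4·0.25·0.127 + 2·0.5·0.187 = 0.3262625.
0.3262625 > 0.14: the indirect benefit exceeds the cost.

Yes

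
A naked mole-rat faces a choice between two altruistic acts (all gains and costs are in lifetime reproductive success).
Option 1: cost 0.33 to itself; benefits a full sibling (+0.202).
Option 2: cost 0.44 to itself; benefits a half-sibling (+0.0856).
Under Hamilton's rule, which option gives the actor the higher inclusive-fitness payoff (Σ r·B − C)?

Option 1

Option 1: r to a full sibling = 0.5.
Option 1: Σ r·B − C = (1·0.5·0.202) − 0.33 = -0.229.
Option 2: r to a half-sibling = 0.25.
Option 2: Σ r·B − C = (1·0.25·0.0856) − 0.44 = -0.4186.
Option 1 has the higher net inclusive-fitness payoff.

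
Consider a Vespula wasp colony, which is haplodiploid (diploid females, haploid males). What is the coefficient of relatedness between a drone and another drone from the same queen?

0.5

Haploid brothers each carry a random half of the queen's diploid genome, so on average they share half: r = 1/2.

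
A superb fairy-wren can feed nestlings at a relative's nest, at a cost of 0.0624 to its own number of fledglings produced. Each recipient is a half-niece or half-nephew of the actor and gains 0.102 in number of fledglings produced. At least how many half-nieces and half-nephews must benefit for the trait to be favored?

r to a half-niece or half-nephew = 0.125 (half-aunt/uncle↔niece/nephew: one path of length 3: r = (1/2)^3 = 1/8).
Hamilton's rule: n·r·B > C  ⇒  n > C/(r·B) = 0.0624/(0.125·0.102) = 4.894.
The smallest integer exceeding 4.894 is 5.

5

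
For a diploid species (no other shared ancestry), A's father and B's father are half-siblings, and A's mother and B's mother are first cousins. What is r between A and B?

Independent pedigree routes through distinct common ancestors add.
A and B are related in two ways: half first cousins through their fathers (r = 1/16) and second cousins through their mothers (r = 1/32).
r = 1/16 + 1/32 = 0.09375.

0.09375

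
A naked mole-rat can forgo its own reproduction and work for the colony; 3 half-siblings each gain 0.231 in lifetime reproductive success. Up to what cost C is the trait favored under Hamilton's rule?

0.17325

r to a half-sibling = 1/4 (half-sibs share one parent — one path of length 2: r = (1/2)^2 = 1/4).
Hamilton's rule: n·r·B > C, so the trait is favored while C < n·r·B = 3·0.25·0.231 = 0.17325.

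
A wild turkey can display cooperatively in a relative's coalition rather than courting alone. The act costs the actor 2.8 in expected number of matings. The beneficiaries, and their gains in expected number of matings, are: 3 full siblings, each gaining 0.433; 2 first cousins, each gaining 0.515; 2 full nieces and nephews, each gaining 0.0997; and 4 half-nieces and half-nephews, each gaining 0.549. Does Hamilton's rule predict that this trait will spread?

No

Hamilton's rule: the trait is favored when the sum of r·B over every recipient exceeds the actor's cost C.
r to a full sibling = 0.5 (full sibs share both parents — two paths of length 2: r = 2·(1/2)^2 = 1/2).
r to a first cousin = 1/8 (first cousins share one grandparent pair — two paths of length 4: r = 2·(1/2)^4 = 1/8).
r to a full niece or nephew = 0.25 (full aunt/uncle↔niece/nephew: two paths of length 3 through the shared grandparent pair: r = 2·(1/2)^3 = 1/4).
r to a half-niece or half-nephew = 1/8 (half-aunt/uncle↔niece/nephew: one path of length 3: r = (1/2)^3 = 1/8).
Summing one r·B term per recipient: 3·0.5·0.433 + 2·0.125·0.515 + 2·0.25·0.0997 + 4·0.125·0.549 = 1.1026.
1.1026 < 2.8: the indirect benefit is less than the cost.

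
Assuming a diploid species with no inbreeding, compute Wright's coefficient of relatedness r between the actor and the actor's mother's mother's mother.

Each parent–offspring link contributes a factor of 1/2, and independent paths through distinct common ancestors add.
Three parent–offspring links: r = (1/2)^3 = 1/8.

0.125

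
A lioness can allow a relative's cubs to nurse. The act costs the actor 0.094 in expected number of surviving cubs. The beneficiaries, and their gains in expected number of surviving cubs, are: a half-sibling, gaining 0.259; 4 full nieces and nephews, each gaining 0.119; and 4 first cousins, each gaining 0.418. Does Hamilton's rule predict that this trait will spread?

Yes

Hamilton's rule: the trait is favored when the sum of r·B over every recipient exceeds the actor's cost C.
r to a half-sibling = 1/4 (half-sibs share one parent — one path of length 2: r = (1/2)^2 = 1/4).
r to a full niece or nephew = 1/4 (full aunt/uncle↔niece/nephew: two paths of length 3 through the shared grandparent pair: r = 2·(1/2)^3 = 1/4).
r to a first cousin = 1/8 (first cousins share one grandparent pair — two paths of length 4: r = 2·(1/2)^4 = 1/8).
Summing one r·B term per recipient: 1·0.25·0.259 + 4·0.25·0.119 + 4·0.125·0.418 = 0.39275.
0.39275 > 0.094: the indirect benefit exceeds the cost.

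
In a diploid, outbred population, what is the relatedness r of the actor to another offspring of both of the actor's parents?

0.5

Each parent–offspring link contributes a factor of 1/2, and independent paths through distinct common ancestors add.
Full sibs share both parents — two paths of length 2: r = 2·(1/2)^2 = 1/2.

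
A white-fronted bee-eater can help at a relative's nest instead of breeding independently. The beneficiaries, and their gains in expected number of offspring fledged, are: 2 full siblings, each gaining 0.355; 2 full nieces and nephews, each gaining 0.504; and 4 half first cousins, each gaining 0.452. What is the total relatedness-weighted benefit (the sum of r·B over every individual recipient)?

0.72

r to a full sibling = 0.5 (full sibs share both parents — two paths of length 2: r = 2·(1/2)^2 = 1/2).
r to a full niece or nephew = 1/4 (full aunt/uncle↔niece/nephew: two paths of length 3 through the shared grandparent pair: r = 2·(1/2)^3 = 1/4).
r to a half first cousin = 1/16 (half first cousins share one grandparent — one path of length 4: r = (1/2)^4 = 1/16).
Summing one r·B term per recipient: 2·0.5·0.355 + 2·0.25·0.504 + 4·0.0625·0.452 = 0.72.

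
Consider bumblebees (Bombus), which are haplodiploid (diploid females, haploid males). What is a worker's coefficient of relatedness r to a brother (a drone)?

Her haploid brother carries none of their father's genes and a random half of their mother's genome; that half matches the maternal half of her own genome with probability 1/2: r = 1/2 · 1/2 = 1/4.

0.25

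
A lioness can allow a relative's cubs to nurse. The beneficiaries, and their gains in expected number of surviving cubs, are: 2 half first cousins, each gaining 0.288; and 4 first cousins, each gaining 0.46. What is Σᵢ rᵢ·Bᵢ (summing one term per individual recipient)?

r to a half first cousin = 1/16 (half first cousins share one grandparent — one path of length 4: r = (1/2)^4 = 1/16).
r to a first cousin = 0.125 (first cousins share one grandparent pair — two paths of length 4: r = 2·(1/2)^4 = 1/8).
Summing one r·B term per recipient: 2·0.0625·0.288 + 4·0.125·0.46 = 0.266.

0.266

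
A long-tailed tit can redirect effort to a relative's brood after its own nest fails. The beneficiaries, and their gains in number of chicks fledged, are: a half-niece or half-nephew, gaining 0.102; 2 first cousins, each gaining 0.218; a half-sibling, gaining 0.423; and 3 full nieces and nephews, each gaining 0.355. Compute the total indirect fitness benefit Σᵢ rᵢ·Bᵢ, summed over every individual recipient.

0.43925

r to a half-niece or half-nephew = 0.125 (half-aunt/uncle↔niece/nephew: one path of length 3: r = (1/2)^3 = 1/8).
r to a first cousin = 0.125 (first cousins share one grandparent pair — two paths of length 4: r = 2·(1/2)^4 = 1/8).
r to a half-sibling = 0.25 (half-sibs share one parent — one path of length 2: r = (1/2)^2 = 1/4).
r to a full niece or nephew = 1/4 (full aunt/uncle↔niece/nephew: two paths of length 3 through the shared grandparent pair: r = 2·(1/2)^3 = 1/4).
Summing one r·B term per recipient: 1·0.125·0.102 + 2·0.125·0.218 + 1·0.25·0.423 + 3·0.25·0.355 = 0.43925.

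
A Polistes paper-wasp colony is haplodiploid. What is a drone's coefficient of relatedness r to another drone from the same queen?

0.5

Haploid brothers each carry a random half of the queen's diploid genome, so on average they share half: r = 1/2.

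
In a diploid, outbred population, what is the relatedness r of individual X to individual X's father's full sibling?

0.25

Each parent–offspring link contributes a factor of 1/2, and independent paths through distinct common ancestors add.
Full aunt/uncle↔niece/nephew: two paths of length 3 through the shared grandparent pair: r = 2·(1/2)^3 = 1/4.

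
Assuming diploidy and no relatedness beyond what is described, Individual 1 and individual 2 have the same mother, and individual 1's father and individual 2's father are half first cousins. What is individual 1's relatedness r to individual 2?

0.265625

Independent pedigree routes through distinct common ancestors add.
Individual 1 and individual 2 are related in two ways: half-sibs through their shared mother (r = 1/4) and half second cousins through their fathers (r = 1/64).
r = 1/4 + 1/64 = 0.265625.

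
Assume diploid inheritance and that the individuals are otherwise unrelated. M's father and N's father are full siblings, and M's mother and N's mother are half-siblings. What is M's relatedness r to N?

Relatedness sums over independent paths through distinct common ancestors.
M and N are related in two ways: first cousins through their fathers (r = 1/8) and half first cousins through their mothers (r = 1/16).
r = 1/8 + 1/16 = 0.1875.

0.1875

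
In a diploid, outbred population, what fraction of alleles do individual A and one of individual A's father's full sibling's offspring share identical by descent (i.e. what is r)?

0.125

Each parent–offspring link contributes a factor of 1/2, and independent paths through distinct common ancestors add.
First cousins share one grandparent pair — two paths of length 4: r = 2·(1/2)^4 = 1/8.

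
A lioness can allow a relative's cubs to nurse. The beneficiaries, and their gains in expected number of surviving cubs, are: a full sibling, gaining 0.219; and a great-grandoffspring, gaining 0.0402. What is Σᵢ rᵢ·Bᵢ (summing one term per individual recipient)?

0.114525

r to a full sibling = 0.5 (full sibs share both parents — two paths of length 2: r = 2·(1/2)^2 = 1/2).
r to a great-grandoffspring = 1/8 (three parent–offspring links: r = (1/2)^3 = 1/8).
Summing one r·B term per recipient: 1·0.5·0.219 + 1·0.125·0.0402 = 0.114525.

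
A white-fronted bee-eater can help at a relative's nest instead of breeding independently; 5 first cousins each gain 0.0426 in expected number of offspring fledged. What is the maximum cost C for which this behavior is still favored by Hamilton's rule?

0.026625

r to a first cousin = 1/8 (first cousins share one grandparent pair — two paths of length 4: r = 2·(1/2)^4 = 1/8).
Hamilton's rule: n·r·B > C, so the trait is favored while C < n·r·B = 5·0.125·0.0426 = 0.026625.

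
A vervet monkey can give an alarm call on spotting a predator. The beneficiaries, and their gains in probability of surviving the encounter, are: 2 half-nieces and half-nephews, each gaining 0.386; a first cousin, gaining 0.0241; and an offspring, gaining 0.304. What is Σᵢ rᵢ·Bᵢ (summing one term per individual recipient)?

0.2515125

r to a half-niece or half-nephew = 1/8 (half-aunt/uncle↔niece/nephew: one path of length 3: r = (1/2)^3 = 1/8).
r to a first cousin = 1/8 (first cousins share one grandparent pair — two paths of length 4: r = 2·(1/2)^4 = 1/8).
r to an offspring = 1/2 (one parent–offspring link: r = (1/2)^1 = 1/2).
Summing one r·B term per recipient: 2·0.125·0.386 + 1·0.125·0.0241 + 1·0.5·0.304 = 0.2515125.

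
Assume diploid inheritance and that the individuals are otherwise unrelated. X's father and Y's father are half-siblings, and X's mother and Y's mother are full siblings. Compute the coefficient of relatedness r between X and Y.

With two independent routes of shared ancestry, r is the sum of the two contributions.
X and Y are related in two ways: half first cousins through their fathers (r = 1/16) and first cousins through their mothers (r = 1/8).
r = 1/16 + 1/8 = 0.1875.

0.1875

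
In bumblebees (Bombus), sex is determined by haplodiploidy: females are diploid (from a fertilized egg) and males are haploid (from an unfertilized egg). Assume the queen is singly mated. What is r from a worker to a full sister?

0.75

Haplodiploid full sisters inherit their father's entire haploid genome identically (contributing 1/2) and on average half of their mother's contribution (1/2 · 1/2 = 1/4); r = 1/2 + 1/4 = 3/4.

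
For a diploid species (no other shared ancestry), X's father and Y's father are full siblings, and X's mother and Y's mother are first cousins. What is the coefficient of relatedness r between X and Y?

0.15625

Relatedness sums over independent paths through distinct common ancestors.
X and Y are related in two ways: first cousins through their fathers (r = 1/8) and second cousins through their mothers (r = 1/32).
r = 1/8 + 1/32 = 5/32 = 0.15625.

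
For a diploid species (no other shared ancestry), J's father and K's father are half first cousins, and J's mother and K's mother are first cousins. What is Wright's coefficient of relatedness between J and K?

0.046875

Independent pedigree routes through distinct common ancestors add.
J and K are related in two ways: half second cousins through their fathers (r = 1/64) and second cousins through their mothers (r = 1/32).
r = 1/64 + 1/32 = 0.046875.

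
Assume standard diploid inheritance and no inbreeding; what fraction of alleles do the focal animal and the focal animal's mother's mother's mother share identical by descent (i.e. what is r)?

Each parent–offspring link contributes a factor of 1/2, and independent paths through distinct common ancestors add.
Three parent–offspring links: r = (1/2)^3 = 1/8.

0.125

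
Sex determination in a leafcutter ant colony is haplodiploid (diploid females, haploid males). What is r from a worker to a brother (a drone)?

0.25

Her haploid brother carries none of their father's genes and a random half of their mother's genome; that half matches the maternal half of her own genome with probability 1/2: r = 1/2 · 1/2 = 1/4.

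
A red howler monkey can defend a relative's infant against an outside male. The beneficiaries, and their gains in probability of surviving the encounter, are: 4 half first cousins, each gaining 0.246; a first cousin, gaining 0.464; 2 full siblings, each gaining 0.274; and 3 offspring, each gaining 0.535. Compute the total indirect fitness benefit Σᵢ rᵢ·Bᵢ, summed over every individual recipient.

r to a half first cousin = 1/16 (half first cousins share one grandparent — one path of length 4: r = (1/2)^4 = 1/16).
r to a first cousin = 1/8 (first cousins share one grandparent pair — two paths of length 4: r = 2·(1/2)^4 = 1/8).
r to a full sibling = 1/2 (full sibs share both parents — two paths of length 2: r = 2·(1/2)^2 = 1/2).
r to an offspring = 0.5 (one parent–offspring link: r = (1/2)^1 = 1/2).
Summing one r·B term per recipient: 4·0.0625·0.246 + 1·0.125·0.464 + 2·0.5·0.274 + 3·0.5·0.535 = 1.196.

1.196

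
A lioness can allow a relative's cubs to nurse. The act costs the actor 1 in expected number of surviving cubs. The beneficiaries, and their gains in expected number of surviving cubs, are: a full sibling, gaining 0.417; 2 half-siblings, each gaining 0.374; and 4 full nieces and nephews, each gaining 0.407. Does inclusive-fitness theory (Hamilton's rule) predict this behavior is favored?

Hamilton's rule: the trait is favored when the sum of r·B over every recipient exceeds the actor's cost C.
r to a full sibling = 0.5 (full sibs share both parents — two paths of length 2: r = 2·(1/2)^2 = 1/2).
r to a half-sibling = 0.25 (half-sibs share one parent — one path of length 2: r = (1/2)^2 = 1/4).
r to a full niece or nephew = 0.25 (full aunt/uncle↔niece/nephew: two paths of length 3 through the shared grandparent pair: r = 2·(1/2)^3 = 1/4).
Summing one r·B term per recipient: 1·0.5·0.417 + 2·0.25·0.374 + 4·0.25·0.407 = 0.8025.
0.8025 < 1: the indirect benefit is less than the cost.

No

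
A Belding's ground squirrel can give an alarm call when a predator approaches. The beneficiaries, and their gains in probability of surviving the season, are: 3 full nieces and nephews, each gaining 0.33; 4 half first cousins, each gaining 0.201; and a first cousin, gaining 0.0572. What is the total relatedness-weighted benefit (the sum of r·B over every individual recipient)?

0.3049

r to a full niece or nephew = 1/4 (full aunt/uncle↔niece/nephew: two paths of length 3 through the shared grandparent pair: r = 2·(1/2)^3 = 1/4).
r to a half first cousin = 1/16 (half first cousins share one grandparent — one path of length 4: r = (1/2)^4 = 1/16).
r to a first cousin = 1/8 (first cousins share one grandparent pair — two paths of length 4: r = 2·(1/2)^4 = 1/8).
Summing one r·B term per recipient: 3·0.25·0.33 + 4·0.0625·0.201 + 1·0.125·0.0572 = 0.3049.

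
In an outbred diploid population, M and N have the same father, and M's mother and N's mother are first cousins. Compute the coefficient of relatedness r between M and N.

0.28125

With two independent routes of shared ancestry, r is the sum of the two contributions.
M and N are related in two ways: half-sibs through their shared father (r = 1/4) and second cousins through their mothers (r = 1/32).
r = 1/4 + 1/32 = 9/32 = 0.28125.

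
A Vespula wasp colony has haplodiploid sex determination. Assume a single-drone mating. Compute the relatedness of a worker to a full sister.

Haplodiploid full sisters inherit their father's entire haploid genome identically (contributing 1/2) and on average half of their mother's contribution (1/2 · 1/2 = 1/4); r = 1/2 + 1/4 = 3/4.

0.75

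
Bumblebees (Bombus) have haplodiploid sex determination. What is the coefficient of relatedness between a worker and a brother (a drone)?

Her haploid brother carries none of their father's genes and a random half of their mother's genome; that half matches the maternal half of her own genome with probability 1/2: r = 1/2 · 1/2 = 1/4.

0.25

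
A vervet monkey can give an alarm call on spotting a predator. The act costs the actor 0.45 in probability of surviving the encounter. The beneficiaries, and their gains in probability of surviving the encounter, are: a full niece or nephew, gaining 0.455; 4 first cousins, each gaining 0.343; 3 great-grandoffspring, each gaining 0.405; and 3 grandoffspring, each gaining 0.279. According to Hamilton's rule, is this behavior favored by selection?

Hamilton's rule: the trait is favored when the sum of r·B over every recipient exceeds the actor's cost C.
r to a full niece or nephew = 1/4 (full aunt/uncle↔niece/nephew: two paths of length 3 through the shared grandparent pair: r = 2·(1/2)^3 = 1/4).
r to a first cousin = 0.125 (first cousins share one grandparent pair — two paths of length 4: r = 2·(1/2)^4 = 1/8).
r to a great-grandoffspring = 1/8 (three parent–offspring links: r = (1/2)^3 = 1/8).
r to a grandoffspring = 0.25 (two parent–offspring links: r = (1/2)^2 = 1/4).
Summing one r·B term per recipient: 1·0.25·0.455 + 4·0.125·0.343 + 3·0.125·0.405 + 3·0.25·0.279 = 0.646375.
0.646375 > 0.45: the indirect benefit exceeds the cost.

Yes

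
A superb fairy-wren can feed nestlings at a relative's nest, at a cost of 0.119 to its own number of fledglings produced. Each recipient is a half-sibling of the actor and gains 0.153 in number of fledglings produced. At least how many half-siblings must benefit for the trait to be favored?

r to a half-sibling = 0.25 (half-sibs share one parent — one path of length 2: r = (1/2)^2 = 1/4).
Hamilton's rule: n·r·B > C  ⇒  n > C/(r·B) = 0.119/(0.25·0.153) = 3.111.
The smallest integer exceeding 3.111 is 4.

4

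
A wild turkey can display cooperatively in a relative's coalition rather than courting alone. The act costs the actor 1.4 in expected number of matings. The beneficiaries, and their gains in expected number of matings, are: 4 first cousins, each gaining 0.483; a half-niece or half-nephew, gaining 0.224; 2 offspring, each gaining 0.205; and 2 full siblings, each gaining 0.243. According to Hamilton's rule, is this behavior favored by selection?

Hamilton's rule: the trait is favored when the sum of r·B over every recipient exceeds the actor's cost C.
r to a first cousin = 1/8 (first cousins share one grandparent pair — two paths of length 4: r = 2·(1/2)^4 = 1/8).
r to a half-niece or half-nephew = 1/8 (half-aunt/uncle↔niece/nephew: one path of length 3: r = (1/2)^3 = 1/8).
r to an offspring = 0.5 (one parent–offspring link: r = (1/2)^1 = 1/2).
r to a full sibling = 1/2 (full sibs share both parents — two paths of length 2: r = 2·(1/2)^2 = 1/2).
Summing one r·B term per recipient: 4·0.125·0.483 + 1·0.125·0.224 + 2·0.5·0.205 + 2·0.5·0.243 = 0.7175.
0.7175 < 1.4: the indirect benefit is less than the cost.

No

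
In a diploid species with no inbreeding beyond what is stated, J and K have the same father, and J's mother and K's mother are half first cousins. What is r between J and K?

0.265625

With two independent routes of shared ancestry, r is the sum of the two contributions.
J and K are related in two ways: half-sibs through their shared father (r = 1/4) and half second cousins through their mothers (r = 1/64).
r = 1/4 + 1/64 = 17/64 = 0.265625.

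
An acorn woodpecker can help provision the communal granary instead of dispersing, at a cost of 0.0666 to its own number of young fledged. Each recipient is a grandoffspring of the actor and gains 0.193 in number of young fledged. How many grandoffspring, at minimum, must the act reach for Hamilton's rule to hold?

r to a grandoffspring = 0.25 (two parent–offspring links: r = (1/2)^2 = 1/4).
Hamilton's rule: n·r·B > C  ⇒  n > C/(r·B) = 0.0666/(0.25·0.193) = 1.38.
The smallest integer exceeding 1.38 is 2.

2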